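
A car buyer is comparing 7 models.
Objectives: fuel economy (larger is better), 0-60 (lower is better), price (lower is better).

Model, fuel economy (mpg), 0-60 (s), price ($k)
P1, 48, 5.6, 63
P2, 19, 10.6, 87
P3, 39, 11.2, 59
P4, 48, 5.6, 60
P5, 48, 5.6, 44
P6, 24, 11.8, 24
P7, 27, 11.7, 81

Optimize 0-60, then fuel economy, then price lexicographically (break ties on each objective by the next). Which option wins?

P5

First minimize 0-60: best is 5.6, kept {P1, P4, P5}.
Then maximize fuel economy: best is 48, kept {P1, P4, P5}.
Then minimize price: best is 44, kept {P5}.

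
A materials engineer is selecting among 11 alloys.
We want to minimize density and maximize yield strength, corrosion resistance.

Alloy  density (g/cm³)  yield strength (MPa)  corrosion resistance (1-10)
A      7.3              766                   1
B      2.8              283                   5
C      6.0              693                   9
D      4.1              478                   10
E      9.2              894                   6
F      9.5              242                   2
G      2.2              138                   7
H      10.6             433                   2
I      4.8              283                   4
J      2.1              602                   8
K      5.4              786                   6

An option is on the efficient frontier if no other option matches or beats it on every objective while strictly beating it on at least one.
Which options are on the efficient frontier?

A: dominated by K (density 5.4≤7.3, yield strength 786≥766, corrosion resistance 6≥1).
B: dominated by J (density 2.1≤2.8, yield strength 602≥283, corrosion resistance 8≥5).
C: not dominated.
D: not dominated (best corrosion resistance).
E: not dominated (best yield strength).
F: dominated by B (density 2.8≤9.5, yield strength 283≥242, corrosion resistance 5≥2).
G: dominated by J (density 2.1≤2.2, yield strength 602≥138, corrosion resistance 8≥7).
H: dominated by C (density 6.0≤10.6, yield strength 693≥433, corrosion resistance 9≥2).
I: dominated by B (density 2.8≤4.8, yield strength 283≥283, corrosion resistance 5≥4).
J: not dominated (best density).
K: not dominated.

C, D, E, J, K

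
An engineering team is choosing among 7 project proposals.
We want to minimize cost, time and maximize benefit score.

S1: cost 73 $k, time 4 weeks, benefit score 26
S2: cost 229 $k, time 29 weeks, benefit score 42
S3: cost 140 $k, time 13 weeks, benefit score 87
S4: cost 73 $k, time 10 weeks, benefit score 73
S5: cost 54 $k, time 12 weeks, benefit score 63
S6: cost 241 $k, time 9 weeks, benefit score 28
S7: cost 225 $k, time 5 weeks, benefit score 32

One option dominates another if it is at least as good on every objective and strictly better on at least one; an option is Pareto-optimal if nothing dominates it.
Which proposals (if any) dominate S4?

S1: worse on benefit score (26 vs 73).
S2: worse on cost (229 vs 73).
S3: worse on cost (140 vs 73).
S5: worse on time (12 vs 10).
S6: worse on cost (241 vs 73).
S7: worse on cost (225 vs 73).
No option dominates S4.

none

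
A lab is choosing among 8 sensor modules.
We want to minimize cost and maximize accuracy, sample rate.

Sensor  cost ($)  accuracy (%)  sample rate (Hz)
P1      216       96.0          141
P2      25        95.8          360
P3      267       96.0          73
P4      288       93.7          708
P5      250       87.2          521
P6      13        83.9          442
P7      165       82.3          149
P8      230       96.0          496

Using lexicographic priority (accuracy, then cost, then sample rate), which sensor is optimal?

First maximize accuracy: best is 96.0, kept {P1, P3, P8}.
Then minimize cost: best is 216, kept {P1}.

P1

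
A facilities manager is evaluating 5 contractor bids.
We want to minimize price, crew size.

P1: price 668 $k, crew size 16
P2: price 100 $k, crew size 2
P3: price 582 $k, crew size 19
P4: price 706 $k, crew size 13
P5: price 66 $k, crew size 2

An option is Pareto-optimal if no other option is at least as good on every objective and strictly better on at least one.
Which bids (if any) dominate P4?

P2, P5

P2: price 100≤706, crew size 2≤13 — dominates P4.
P5: price 66≤706, crew size 2≤13 — dominates P4.
Others (P1, P3) are each worse than P4 on at least one objective.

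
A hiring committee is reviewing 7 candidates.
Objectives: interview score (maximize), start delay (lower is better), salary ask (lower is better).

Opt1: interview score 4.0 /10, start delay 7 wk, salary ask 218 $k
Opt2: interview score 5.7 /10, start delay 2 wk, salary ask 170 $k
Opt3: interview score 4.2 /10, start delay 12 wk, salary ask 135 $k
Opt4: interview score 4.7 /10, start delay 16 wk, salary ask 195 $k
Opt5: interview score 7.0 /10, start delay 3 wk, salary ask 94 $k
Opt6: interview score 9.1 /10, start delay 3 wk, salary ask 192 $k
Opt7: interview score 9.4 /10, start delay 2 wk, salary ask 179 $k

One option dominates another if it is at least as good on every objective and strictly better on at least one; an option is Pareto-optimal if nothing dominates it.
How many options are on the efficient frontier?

3

Opt1: dominated by Opt2 (interview score 5.7≥4.0, start delay 2≤7, salary ask 170≤218).
Opt2: not dominated.
Opt3: dominated by Opt5 (interview score 7.0≥4.2, start delay 3≤12, salary ask 94≤135).
Opt4: dominated by Opt2 (interview score 5.7≥4.7, start delay 2≤16, salary ask 170≤195).
Opt5: not dominated (best salary ask).
Opt6: dominated by Opt7 (interview score 9.4≥9.1, start delay 2≤3, salary ask 179≤192).
Opt7: not dominated (best interview score).
Pareto-optimal: Opt2, Opt5, Opt7 → 3.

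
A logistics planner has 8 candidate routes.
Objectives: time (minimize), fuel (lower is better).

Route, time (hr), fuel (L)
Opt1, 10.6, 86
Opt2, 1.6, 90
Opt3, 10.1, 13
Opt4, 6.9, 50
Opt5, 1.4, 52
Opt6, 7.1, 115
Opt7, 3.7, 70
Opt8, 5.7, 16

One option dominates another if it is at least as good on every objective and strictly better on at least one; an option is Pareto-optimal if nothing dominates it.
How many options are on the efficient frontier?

3

Opt1: dominated by Opt3 (time 10.1≤10.6, fuel 13≤86).
Opt2: dominated by Opt5 (time 1.4≤1.6, fuel 52≤90).
Opt3: not dominated (best fuel).
Opt4: dominated by Opt8 (time 5.7≤6.9, fuel 16≤50).
Opt5: not dominated (best time).
Opt6: dominated by Opt2 (time 1.6≤7.1, fuel 90≤115).
Opt7: dominated by Opt5 (time 1.4≤3.7, fuel 52≤70).
Opt8: not dominated.
Pareto-optimal: Opt3, Opt5, Opt8 → 3.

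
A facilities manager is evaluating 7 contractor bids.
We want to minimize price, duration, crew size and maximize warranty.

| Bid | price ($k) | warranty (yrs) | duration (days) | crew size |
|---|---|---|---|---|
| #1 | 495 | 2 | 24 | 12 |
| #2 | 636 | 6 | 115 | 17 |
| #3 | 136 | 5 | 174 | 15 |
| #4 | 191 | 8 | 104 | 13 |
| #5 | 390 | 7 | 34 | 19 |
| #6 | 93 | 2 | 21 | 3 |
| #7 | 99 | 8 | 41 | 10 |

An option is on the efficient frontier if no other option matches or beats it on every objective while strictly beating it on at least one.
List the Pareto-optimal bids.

#5, #6, #7

#1: dominated by #6 (price 93≤495, warranty 2≥2, duration 21≤24, crew size 3≤12).
#2: dominated by #4 (price 191≤636, warranty 8≥6, duration 104≤115, crew size 13≤17).
#3: dominated by #7 (price 99≤136, warranty 8≥5, duration 41≤174, crew size 10≤15).
#4: dominated by #7 (price 99≤191, warranty 8≥8, duration 41≤104, crew size 10≤13).
#5: not dominated.
#6: not dominated (best price).
#7: not dominated.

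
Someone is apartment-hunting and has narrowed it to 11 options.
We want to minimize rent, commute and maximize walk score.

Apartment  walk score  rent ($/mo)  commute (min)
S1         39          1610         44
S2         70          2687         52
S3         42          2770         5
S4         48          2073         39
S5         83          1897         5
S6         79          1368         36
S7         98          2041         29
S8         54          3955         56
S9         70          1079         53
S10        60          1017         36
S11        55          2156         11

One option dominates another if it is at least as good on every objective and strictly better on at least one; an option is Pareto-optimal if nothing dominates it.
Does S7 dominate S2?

Yes

S7 vs S2: walk score 98≥70, rent 2041≤2687, commute 29≤52 — S7 is at least as good on every objective with at least one strict improvement.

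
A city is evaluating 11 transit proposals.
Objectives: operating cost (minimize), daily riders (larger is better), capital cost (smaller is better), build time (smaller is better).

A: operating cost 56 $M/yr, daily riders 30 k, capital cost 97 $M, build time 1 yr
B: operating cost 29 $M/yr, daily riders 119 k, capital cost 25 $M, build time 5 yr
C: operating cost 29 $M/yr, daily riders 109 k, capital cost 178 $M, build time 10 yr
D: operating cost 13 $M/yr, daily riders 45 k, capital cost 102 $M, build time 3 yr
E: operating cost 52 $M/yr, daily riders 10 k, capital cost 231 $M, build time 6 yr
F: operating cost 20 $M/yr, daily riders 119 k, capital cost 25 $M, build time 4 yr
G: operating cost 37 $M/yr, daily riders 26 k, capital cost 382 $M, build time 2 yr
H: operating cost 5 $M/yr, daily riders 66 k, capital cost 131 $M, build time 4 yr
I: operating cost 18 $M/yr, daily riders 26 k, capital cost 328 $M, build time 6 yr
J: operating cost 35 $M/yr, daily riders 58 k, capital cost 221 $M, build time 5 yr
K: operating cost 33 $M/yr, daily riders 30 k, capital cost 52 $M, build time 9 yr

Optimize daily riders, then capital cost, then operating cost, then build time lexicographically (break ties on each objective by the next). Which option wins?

First maximize daily riders: best is 119, kept {B, F}.
Then minimize capital cost: best is 25, kept {B, F}.
Then minimize operating cost: best is 20, kept {F}.

F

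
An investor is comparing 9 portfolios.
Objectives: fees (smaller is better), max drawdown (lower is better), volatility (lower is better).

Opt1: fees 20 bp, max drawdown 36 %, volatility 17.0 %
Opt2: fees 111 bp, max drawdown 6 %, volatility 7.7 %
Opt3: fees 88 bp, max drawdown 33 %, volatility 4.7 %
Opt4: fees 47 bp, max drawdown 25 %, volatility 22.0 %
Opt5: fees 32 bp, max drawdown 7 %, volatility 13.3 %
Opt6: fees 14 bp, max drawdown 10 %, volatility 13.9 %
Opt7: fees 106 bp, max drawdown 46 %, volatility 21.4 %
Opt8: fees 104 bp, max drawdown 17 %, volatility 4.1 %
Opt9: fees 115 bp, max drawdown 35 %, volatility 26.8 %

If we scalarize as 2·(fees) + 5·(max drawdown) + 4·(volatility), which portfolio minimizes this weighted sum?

Opt1: 2·20 + 5·36 + 4·17.0 = 288.0
Opt2: 2·111 + 5·6 + 4·7.7 = 282.8
Opt3: 2·88 + 5·33 + 4·4.7 = 359.8
Opt4: 2·47 + 5·25 + 4·22.0 = 307.0
Opt5: 2·32 + 5·7 + 4·13.3 = 152.2
Opt6: 2·14 + 5·10 + 4·13.9 = 133.6
Opt7: 2·106 + 5·46 + 4·21.4 = 527.6
Opt8: 2·104 + 5·17 + 4·4.1 = 309.4
Opt9: 2·115 + 5·35 + 4·26.8 = 512.2
Lowest: Opt6 at 133.6.

Opt6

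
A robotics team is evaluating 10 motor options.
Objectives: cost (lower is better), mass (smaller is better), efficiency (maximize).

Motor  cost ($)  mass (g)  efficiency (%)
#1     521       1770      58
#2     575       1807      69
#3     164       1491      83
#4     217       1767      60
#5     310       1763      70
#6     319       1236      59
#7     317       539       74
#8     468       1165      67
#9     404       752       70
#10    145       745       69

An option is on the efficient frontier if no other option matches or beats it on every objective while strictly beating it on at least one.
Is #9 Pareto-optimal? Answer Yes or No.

#7 vs #9: cost 317≤404, mass 539≤752, efficiency 74≥70 — #7 is at least as good on every objective and strictly better on at least one, so #7 dominates #9.

No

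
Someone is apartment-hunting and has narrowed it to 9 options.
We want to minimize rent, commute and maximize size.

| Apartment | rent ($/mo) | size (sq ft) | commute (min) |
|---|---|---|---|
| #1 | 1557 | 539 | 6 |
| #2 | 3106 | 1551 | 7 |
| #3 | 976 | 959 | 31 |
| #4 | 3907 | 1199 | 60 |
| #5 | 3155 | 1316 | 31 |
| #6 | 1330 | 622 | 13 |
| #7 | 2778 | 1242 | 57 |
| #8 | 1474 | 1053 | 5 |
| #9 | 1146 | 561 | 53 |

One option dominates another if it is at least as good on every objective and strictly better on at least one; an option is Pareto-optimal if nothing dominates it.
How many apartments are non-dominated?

5

#1: dominated by #8 (rent 1474≤1557, size 1053≥539, commute 5≤6).
#2: not dominated (best size).
#3: not dominated (best rent).
#4: dominated by #2 (rent 3106≤3907, size 1551≥1199, commute 7≤60).
#5: dominated by #2 (rent 3106≤3155, size 1551≥1316, commute 7≤31).
#6: not dominated.
#7: not dominated.
#8: not dominated (best commute).
#9: dominated by #3 (rent 976≤1146, size 959≥561, commute 31≤53).
Pareto-optimal: #2, #3, #6, #7, #8 → 5.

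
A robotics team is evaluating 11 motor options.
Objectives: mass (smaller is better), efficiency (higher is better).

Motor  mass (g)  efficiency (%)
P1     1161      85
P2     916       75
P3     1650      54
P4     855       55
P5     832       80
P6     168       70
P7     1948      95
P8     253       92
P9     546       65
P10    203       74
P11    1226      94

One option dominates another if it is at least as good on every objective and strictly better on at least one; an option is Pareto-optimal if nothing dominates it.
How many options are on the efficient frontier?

5

P1: dominated by P8 (mass 253≤1161, efficiency 92≥85).
P2: dominated by P5 (mass 832≤916, efficiency 80≥75).
P3: dominated by P1 (mass 1161≤1650, efficiency 85≥54).
P4: dominated by P5 (mass 832≤855, efficiency 80≥55).
P5: dominated by P8 (mass 253≤832, efficiency 92≥80).
P6: not dominated (best mass).
P7: not dominated (best efficiency).
P8: not dominated.
P9: dominated by P6 (mass 168≤546, efficiency 70≥65).
P10: not dominated.
P11: not dominated.
Pareto-optimal: P6, P7, P8, P10, P11 → 5.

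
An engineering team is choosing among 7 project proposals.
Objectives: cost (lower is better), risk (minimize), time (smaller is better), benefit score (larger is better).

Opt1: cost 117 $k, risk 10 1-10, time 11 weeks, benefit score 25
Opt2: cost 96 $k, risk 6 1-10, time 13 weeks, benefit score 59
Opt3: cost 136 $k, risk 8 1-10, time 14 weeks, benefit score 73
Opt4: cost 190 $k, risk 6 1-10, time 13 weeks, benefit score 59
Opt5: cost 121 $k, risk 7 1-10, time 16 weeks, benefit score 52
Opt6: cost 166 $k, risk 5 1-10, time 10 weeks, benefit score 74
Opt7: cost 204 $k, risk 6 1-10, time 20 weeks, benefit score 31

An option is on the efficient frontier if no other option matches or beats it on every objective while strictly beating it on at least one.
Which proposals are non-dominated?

Opt1, Opt2, Opt3, Opt6

Opt1: not dominated.
Opt2: not dominated (best cost).
Opt3: not dominated.
Opt4: dominated by Opt2 (cost 96≤190, risk 6≤6, time 13≤13, benefit score 59≥59).
Opt5: dominated by Opt2 (cost 96≤121, risk 6≤7, time 13≤16, benefit score 59≥52).
Opt6: not dominated (best risk).
Opt7: dominated by Opt2 (cost 96≤204, risk 6≤6, time 13≤20, benefit score 59≥31).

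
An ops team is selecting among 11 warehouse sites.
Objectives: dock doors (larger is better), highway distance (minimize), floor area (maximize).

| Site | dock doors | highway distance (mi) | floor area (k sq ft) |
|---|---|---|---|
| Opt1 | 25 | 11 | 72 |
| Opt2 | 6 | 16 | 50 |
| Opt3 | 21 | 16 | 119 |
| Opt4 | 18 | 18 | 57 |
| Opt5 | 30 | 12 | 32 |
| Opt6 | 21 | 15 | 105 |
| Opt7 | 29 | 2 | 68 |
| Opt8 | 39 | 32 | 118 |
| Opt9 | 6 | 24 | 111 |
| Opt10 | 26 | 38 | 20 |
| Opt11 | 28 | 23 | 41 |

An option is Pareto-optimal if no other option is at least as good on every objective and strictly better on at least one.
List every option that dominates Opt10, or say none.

Opt5, Opt7, Opt8, Opt11

Opt5: dock doors 30≥26, highway distance 12≤38, floor area 32≥20 — dominates Opt10.
Opt7: dock doors 29≥26, highway distance 2≤38, floor area 68≥20 — dominates Opt10.
Opt8: dock doors 39≥26, highway distance 32≤38, floor area 118≥20 — dominates Opt10.
Opt11: dock doors 28≥26, highway distance 23≤38, floor area 41≥20 — dominates Opt10.
Others (Opt1, Opt2, Opt3, Opt4, Opt6, Opt9) are each worse than Opt10 on at least one objective.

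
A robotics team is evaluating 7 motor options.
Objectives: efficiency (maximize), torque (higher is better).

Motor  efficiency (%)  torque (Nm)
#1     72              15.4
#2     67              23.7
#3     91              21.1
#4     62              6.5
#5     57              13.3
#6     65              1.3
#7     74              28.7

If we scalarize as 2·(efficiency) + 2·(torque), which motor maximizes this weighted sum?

#3

#1: 2·72 + 2·15.4 = 174.8
#2: 2·67 + 2·23.7 = 181.4
#3: 2·91 + 2·21.1 = 224.2
#4: 2·62 + 2·6.5 = 137.0
#5: 2·57 + 2·13.3 = 140.6
#6: 2·65 + 2·1.3 = 132.6
#7: 2·74 + 2·28.7 = 205.4
Highest: #3 at 224.2.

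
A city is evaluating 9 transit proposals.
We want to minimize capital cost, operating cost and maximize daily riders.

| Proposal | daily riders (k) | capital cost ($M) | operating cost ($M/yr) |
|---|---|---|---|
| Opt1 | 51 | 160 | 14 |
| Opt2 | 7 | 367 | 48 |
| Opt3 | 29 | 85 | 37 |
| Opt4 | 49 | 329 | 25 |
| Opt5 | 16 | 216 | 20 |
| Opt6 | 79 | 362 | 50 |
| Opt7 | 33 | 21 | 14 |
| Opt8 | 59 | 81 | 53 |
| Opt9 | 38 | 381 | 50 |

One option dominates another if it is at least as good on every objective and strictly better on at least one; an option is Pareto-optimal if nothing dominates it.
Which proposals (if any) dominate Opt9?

Opt1, Opt4, Opt6

Opt1: daily riders 51≥38, capital cost 160≤381, operating cost 14≤50 — dominates Opt9.
Opt4: daily riders 49≥38, capital cost 329≤381, operating cost 25≤50 — dominates Opt9.
Opt6: daily riders 79≥38, capital cost 362≤381, operating cost 50≤50 — dominates Opt9.
Others (Opt2, Opt3, Opt5, Opt7, Opt8) are each worse than Opt9 on at least one objective.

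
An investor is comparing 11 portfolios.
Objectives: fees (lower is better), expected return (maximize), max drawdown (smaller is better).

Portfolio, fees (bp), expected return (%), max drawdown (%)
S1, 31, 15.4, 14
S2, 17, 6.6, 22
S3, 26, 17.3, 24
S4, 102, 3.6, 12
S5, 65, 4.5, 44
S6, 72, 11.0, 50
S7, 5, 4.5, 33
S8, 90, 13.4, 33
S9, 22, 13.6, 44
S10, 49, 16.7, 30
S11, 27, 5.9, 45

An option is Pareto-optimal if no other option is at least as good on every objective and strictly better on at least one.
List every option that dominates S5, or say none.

S1, S2, S3, S7, S9, S10

S1: fees 31≤65, expected return 15.4≥4.5, max drawdown 14≤44 — dominates S5.
S2: fees 17≤65, expected return 6.6≥4.5, max drawdown 22≤44 — dominates S5.
S3: fees 26≤65, expected return 17.3≥4.5, max drawdown 24≤44 — dominates S5.
S7: fees 5≤65, expected return 4.5≥4.5, max drawdown 33≤44 — dominates S5.
S9: fees 22≤65, expected return 13.6≥4.5, max drawdown 44≤44 — dominates S5.
S10: fees 49≤65, expected return 16.7≥4.5, max drawdown 30≤44 — dominates S5.
Others (S4, S6, S8, S11) are each worse than S5 on at least one objective.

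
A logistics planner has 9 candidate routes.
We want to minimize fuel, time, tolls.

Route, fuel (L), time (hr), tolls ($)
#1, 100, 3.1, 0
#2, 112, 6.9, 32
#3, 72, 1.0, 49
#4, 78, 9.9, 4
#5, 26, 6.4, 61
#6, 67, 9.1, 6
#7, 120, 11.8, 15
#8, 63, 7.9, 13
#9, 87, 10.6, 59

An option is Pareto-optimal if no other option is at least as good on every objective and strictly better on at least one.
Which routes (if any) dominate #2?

#1

#1: fuel 100≤112, time 3.1≤6.9, tolls 0≤32 — dominates #2.
Others (#3, #4, #5, #6, #7, #8, #9) are each worse than #2 on at least one objective.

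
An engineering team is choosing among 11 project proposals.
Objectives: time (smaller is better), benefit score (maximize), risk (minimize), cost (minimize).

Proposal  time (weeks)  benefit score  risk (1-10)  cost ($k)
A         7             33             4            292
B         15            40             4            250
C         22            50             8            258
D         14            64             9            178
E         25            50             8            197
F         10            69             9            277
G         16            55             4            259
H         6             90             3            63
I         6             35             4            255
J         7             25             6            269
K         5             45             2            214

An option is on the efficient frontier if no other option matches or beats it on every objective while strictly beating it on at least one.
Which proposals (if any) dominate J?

H: time 6≤7, benefit score 90≥25, risk 3≤6, cost 63≤269 — dominates J.
I: time 6≤7, benefit score 35≥25, risk 4≤6, cost 255≤269 — dominates J.
K: time 5≤7, benefit score 45≥25, risk 2≤6, cost 214≤269 — dominates J.
Others (A, B, C, D, E, F, G) are each worse than J on at least one objective.

H, I, K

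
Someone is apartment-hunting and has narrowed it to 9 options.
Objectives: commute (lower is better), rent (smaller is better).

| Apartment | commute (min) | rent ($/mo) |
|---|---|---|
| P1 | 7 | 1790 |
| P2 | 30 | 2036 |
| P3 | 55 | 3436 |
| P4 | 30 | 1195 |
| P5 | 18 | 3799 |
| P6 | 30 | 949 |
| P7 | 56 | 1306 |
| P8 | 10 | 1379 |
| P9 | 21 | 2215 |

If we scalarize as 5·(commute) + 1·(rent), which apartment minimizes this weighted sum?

P1: 5·7 + 1·1790 = 1825
P2: 5·30 + 1·2036 = 2186
P3: 5·55 + 1·3436 = 3711
P4: 5·30 + 1·1195 = 1345
P5: 5·18 + 1·3799 = 3889
P6: 5·30 + 1·949 = 1099
P7: 5·56 + 1·1306 = 1586
P8: 5·10 + 1·1379 = 1429
P9: 5·21 + 1·2215 = 2320
Lowest: P6 at 1099.

P6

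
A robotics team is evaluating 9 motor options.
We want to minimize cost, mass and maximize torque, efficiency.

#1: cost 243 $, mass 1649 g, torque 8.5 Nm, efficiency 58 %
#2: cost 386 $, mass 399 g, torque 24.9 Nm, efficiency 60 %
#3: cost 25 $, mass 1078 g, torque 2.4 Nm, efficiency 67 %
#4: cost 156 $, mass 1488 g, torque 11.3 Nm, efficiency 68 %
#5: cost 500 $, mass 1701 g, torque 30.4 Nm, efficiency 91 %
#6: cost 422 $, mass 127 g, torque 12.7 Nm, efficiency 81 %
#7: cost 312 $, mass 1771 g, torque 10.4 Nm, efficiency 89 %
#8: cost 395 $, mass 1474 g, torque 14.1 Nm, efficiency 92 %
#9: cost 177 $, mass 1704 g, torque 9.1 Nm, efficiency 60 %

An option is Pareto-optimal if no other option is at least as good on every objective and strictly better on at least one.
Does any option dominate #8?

No

#1: worse on mass (1649 vs 1474).
#2: worse on efficiency (60 vs 92).
#3: worse on torque (2.4 vs 14.1).
#4: worse on mass (1488 vs 1474).
#5: worse on cost (500 vs 395).
#6: worse on cost (422 vs 395).
#7: worse on mass (1771 vs 1474).
#9: worse on mass (1704 vs 1474).
No option is at least as good as #8 on every objective and strictly better on one.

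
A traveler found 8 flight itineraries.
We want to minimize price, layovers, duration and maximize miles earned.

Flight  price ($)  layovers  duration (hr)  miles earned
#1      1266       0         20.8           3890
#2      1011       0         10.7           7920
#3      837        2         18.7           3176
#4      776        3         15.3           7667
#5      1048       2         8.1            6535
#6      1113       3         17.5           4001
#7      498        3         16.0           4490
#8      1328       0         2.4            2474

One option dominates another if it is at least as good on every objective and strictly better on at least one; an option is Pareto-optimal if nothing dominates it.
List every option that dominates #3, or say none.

none

#1: worse on price (1266 vs 837).
#2: worse on price (1011 vs 837).
#4: worse on layovers (3 vs 2).
#5: worse on price (1048 vs 837).
#6: worse on price (1113 vs 837).
#7: worse on layovers (3 vs 2).
#8: worse on price (1328 vs 837).
No option dominates #3.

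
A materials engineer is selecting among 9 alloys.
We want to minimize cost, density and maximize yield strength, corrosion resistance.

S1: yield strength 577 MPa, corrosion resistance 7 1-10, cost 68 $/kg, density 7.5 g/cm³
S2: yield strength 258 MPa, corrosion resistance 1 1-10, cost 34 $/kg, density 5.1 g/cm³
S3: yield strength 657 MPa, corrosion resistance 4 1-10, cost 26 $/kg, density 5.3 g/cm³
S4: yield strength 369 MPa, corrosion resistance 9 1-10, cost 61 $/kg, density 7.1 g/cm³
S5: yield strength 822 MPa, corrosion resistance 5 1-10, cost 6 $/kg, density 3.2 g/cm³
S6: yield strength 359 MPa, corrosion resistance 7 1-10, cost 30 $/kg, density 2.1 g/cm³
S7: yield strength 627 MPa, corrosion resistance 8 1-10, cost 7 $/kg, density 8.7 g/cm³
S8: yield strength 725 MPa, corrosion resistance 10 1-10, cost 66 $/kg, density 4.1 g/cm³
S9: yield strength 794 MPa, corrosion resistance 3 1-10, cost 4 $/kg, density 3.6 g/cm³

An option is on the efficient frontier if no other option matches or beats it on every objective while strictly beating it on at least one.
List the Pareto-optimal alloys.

S1: dominated by S8 (yield strength 725≥577, corrosion resistance 10≥7, cost 66≤68, density 4.1≤7.5).
S2: dominated by S5 (yield strength 822≥258, corrosion resistance 5≥1, cost 6≤34, density 3.2≤5.1).
S3: dominated by S5 (yield strength 822≥657, corrosion resistance 5≥4, cost 6≤26, density 3.2≤5.3).
S4: not dominated.
S5: not dominated (best yield strength).
S6: not dominated (best density).
S7: not dominated.
S8: not dominated (best corrosion resistance).
S9: not dominated (best cost).

S4, S5, S6, S7, S8, S9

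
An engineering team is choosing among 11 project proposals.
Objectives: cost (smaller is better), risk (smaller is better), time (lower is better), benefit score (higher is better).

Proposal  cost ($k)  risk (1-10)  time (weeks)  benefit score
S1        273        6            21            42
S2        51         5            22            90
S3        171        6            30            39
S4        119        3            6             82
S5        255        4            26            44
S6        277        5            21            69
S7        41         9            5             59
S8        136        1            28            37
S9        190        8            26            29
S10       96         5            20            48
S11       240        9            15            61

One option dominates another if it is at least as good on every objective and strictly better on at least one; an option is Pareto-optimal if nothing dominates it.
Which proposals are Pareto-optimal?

S2, S4, S7, S8, S10

S1: dominated by S4 (cost 119≤273, risk 3≤6, time 6≤21, benefit score 82≥42).
S2: not dominated (best benefit score).
S3: dominated by S2 (cost 51≤171, risk 5≤6, time 22≤30, benefit score 90≥39).
S4: not dominated.
S5: dominated by S4 (cost 119≤255, risk 3≤4, time 6≤26, benefit score 82≥44).
S6: dominated by S4 (cost 119≤277, risk 3≤5, time 6≤21, benefit score 82≥69).
S7: not dominated (best cost).
S8: not dominated (best risk).
S9: dominated by S2 (cost 51≤190, risk 5≤8, time 22≤26, benefit score 90≥29).
S10: not dominated.
S11: dominated by S4 (cost 119≤240, risk 3≤9, time 6≤15, benefit score 82≥61).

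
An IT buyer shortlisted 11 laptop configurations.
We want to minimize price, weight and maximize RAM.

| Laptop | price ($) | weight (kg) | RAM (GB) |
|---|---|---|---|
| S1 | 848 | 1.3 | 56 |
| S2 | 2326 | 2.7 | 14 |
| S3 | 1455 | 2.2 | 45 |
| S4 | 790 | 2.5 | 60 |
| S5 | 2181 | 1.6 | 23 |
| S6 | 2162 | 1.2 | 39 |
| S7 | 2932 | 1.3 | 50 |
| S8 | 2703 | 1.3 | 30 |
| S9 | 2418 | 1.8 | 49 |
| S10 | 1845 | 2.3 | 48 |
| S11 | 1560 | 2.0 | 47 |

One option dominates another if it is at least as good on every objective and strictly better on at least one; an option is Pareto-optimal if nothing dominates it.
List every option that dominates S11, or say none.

S1: price 848≤1560, weight 1.3≤2.0, RAM 56≥47 — dominates S11.
Others (S2, S3, S4, S5, S6, S7, S8, S9, S10) are each worse than S11 on at least one objective.

S1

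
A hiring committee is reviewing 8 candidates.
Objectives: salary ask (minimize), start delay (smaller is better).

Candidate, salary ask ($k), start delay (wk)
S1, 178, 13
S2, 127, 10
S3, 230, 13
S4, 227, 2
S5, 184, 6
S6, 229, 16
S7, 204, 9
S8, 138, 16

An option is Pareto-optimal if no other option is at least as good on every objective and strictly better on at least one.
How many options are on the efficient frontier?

S1: dominated by S2 (salary ask 127≤178, start delay 10≤13).
S2: not dominated (best salary ask).
S3: dominated by S1 (salary ask 178≤230, start delay 13≤13).
S4: not dominated (best start delay).
S5: not dominated.
S6: dominated by S1 (salary ask 178≤229, start delay 13≤16).
S7: dominated by S5 (salary ask 184≤204, start delay 6≤9).
S8: dominated by S2 (salary ask 127≤138, start delay 10≤16).
Pareto-optimal: S2, S4, S5 → 3.

3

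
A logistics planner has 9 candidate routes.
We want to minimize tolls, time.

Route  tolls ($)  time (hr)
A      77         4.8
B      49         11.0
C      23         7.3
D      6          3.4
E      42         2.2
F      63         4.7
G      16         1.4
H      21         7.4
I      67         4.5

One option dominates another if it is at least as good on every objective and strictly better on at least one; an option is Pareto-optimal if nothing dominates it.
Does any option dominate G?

No

A: worse on tolls (77 vs 16).
B: worse on tolls (49 vs 16).
C: worse on tolls (23 vs 16).
D: worse on time (3.4 vs 1.4).
E: worse on tolls (42 vs 16).
F: worse on tolls (63 vs 16).
H: worse on tolls (21 vs 16).
I: worse on tolls (67 vs 16).
No option is at least as good as G on every objective and strictly better on one.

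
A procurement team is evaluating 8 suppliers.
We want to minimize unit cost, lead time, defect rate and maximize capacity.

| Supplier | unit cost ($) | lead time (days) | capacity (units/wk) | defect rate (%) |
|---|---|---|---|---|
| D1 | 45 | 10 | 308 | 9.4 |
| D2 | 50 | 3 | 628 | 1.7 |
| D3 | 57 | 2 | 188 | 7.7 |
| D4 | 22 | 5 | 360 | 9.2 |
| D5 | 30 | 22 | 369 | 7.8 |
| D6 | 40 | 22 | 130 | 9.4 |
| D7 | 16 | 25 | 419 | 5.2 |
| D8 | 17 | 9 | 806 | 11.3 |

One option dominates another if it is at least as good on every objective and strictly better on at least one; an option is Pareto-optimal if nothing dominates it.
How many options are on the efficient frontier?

6

D1: dominated by D4 (unit cost 22≤45, lead time 5≤10, capacity 360≥308, defect rate 9.2≤9.4).
D2: not dominated (best defect rate).
D3: not dominated (best lead time).
D4: not dominated.
D5: not dominated.
D6: dominated by D4 (unit cost 22≤40, lead time 5≤22, capacity 360≥130, defect rate 9.2≤9.4).
D7: not dominated (best unit cost).
D8: not dominated (best capacity).
Pareto-optimal: D2, D3, D4, D5, D7, D8 → 6.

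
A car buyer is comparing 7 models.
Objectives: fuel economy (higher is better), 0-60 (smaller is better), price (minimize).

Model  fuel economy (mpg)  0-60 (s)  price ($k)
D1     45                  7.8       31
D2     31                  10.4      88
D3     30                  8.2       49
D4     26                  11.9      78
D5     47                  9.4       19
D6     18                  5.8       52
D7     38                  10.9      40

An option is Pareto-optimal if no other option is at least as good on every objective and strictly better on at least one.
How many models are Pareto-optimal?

D1: not dominated.
D2: dominated by D1 (fuel economy 45≥31, 0-60 7.8≤10.4, price 31≤88).
D3: dominated by D1 (fuel economy 45≥30, 0-60 7.8≤8.2, price 31≤49).
D4: dominated by D1 (fuel economy 45≥26, 0-60 7.8≤11.9, price 31≤78).
D5: not dominated (best fuel economy).
D6: not dominated (best 0-60).
D7: dominated by D1 (fuel economy 45≥38, 0-60 7.8≤10.9, price 31≤40).
Pareto-optimal: D1, D5, D6 → 3.

3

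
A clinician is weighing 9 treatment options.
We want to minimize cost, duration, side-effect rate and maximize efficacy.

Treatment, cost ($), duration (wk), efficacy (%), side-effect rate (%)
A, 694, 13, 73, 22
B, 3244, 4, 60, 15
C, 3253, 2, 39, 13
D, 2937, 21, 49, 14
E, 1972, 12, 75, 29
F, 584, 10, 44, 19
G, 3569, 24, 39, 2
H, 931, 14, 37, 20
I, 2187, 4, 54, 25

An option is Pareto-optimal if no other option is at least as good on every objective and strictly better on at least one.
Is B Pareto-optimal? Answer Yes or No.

A: worse on duration (13 vs 4).
C: worse on cost (3253 vs 3244).
D: worse on duration (21 vs 4).
E: worse on duration (12 vs 4).
F: worse on duration (10 vs 4).
G: worse on cost (3569 vs 3244).
H: worse on duration (14 vs 4).
I: worse on efficacy (54 vs 60).
No option is at least as good as B on every objective and strictly better on one.

Yes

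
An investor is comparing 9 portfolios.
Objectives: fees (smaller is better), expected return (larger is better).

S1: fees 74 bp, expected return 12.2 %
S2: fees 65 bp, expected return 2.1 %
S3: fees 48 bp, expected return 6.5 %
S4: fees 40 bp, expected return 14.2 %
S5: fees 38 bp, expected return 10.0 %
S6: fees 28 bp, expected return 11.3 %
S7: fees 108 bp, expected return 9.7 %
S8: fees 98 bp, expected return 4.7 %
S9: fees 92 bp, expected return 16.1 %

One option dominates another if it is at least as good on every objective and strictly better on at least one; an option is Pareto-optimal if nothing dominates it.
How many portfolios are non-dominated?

3

S1: dominated by S4 (fees 40≤74, expected return 14.2≥12.2).
S2: dominated by S3 (fees 48≤65, expected return 6.5≥2.1).
S3: dominated by S4 (fees 40≤48, expected return 14.2≥6.5).
S4: not dominated.
S5: dominated by S6 (fees 28≤38, expected return 11.3≥10.0).
S6: not dominated (best fees).
S7: dominated by S1 (fees 74≤108, expected return 12.2≥9.7).
S8: dominated by S1 (fees 74≤98, expected return 12.2≥4.7).
S9: not dominated (best expected return).
Pareto-optimal: S4, S6, S9 → 3.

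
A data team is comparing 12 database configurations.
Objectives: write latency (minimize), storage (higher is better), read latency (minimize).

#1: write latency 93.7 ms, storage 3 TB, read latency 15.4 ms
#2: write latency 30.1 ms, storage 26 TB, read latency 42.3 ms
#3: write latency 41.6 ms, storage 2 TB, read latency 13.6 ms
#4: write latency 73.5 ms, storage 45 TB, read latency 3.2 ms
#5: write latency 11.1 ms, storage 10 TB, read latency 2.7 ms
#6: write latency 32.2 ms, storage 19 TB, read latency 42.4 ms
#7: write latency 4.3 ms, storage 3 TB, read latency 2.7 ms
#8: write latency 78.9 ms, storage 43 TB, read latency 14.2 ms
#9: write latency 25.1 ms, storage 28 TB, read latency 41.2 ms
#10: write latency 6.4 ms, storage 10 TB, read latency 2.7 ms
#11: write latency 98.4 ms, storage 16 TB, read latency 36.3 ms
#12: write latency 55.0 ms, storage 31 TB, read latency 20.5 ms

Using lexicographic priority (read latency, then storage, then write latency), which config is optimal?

First minimize read latency: best is 2.7, kept {#5, #7, #10}.
Then maximize storage: best is 10, kept {#5, #10}.
Then minimize write latency: best is 6.4, kept {#10}.

#10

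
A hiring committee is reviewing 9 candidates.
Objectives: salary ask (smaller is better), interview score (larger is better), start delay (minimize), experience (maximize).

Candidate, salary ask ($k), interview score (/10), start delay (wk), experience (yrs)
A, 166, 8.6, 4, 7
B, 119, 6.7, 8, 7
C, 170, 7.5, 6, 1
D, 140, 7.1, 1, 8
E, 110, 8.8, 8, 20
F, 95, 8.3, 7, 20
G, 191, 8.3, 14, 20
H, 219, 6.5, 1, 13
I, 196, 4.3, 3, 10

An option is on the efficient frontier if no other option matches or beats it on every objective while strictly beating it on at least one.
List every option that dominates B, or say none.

E, F

E: salary ask 110≤119, interview score 8.8≥6.7, start delay 8≤8, experience 20≥7 — dominates B.
F: salary ask 95≤119, interview score 8.3≥6.7, start delay 7≤8, experience 20≥7 — dominates B.
Others (A, C, D, G, H, I) are each worse than B on at least one objective.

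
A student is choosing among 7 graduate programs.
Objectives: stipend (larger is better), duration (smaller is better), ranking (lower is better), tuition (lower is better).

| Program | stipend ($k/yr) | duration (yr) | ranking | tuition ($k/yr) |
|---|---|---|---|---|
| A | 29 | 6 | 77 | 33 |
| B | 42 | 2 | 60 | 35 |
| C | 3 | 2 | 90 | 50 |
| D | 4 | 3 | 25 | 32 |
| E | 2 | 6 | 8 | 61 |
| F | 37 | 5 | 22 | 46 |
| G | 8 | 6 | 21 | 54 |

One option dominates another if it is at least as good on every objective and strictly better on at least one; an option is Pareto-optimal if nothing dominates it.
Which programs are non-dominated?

A: not dominated.
B: not dominated (best stipend).
C: dominated by B (stipend 42≥3, duration 2≤2, ranking 60≤90, tuition 35≤50).
D: not dominated (best tuition).
E: not dominated (best ranking).
F: not dominated.
G: not dominated.

A, B, D, E, F, G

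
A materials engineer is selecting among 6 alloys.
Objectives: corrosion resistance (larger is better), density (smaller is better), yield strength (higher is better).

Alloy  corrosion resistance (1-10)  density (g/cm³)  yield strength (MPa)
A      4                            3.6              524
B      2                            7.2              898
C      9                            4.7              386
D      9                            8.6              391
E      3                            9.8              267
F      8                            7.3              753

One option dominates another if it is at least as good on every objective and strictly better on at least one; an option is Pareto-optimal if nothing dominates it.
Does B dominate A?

No

B vs A: B is worse on corrosion resistance (2 vs 4), so it does not dominate A.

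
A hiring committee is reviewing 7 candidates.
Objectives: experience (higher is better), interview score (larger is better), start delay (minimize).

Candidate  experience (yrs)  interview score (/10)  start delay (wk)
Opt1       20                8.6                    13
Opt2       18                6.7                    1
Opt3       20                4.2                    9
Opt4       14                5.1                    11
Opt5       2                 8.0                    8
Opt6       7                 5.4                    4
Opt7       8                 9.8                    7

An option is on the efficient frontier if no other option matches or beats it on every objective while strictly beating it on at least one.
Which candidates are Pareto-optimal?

Opt1, Opt2, Opt3, Opt7

Opt1: not dominated.
Opt2: not dominated (best start delay).
Opt3: not dominated.
Opt4: dominated by Opt2 (experience 18≥14, interview score 6.7≥5.1, start delay 1≤11).
Opt5: dominated by Opt7 (experience 8≥2, interview score 9.8≥8.0, start delay 7≤8).
Opt6: dominated by Opt2 (experience 18≥7, interview score 6.7≥5.4, start delay 1≤4).
Opt7: not dominated (best interview score).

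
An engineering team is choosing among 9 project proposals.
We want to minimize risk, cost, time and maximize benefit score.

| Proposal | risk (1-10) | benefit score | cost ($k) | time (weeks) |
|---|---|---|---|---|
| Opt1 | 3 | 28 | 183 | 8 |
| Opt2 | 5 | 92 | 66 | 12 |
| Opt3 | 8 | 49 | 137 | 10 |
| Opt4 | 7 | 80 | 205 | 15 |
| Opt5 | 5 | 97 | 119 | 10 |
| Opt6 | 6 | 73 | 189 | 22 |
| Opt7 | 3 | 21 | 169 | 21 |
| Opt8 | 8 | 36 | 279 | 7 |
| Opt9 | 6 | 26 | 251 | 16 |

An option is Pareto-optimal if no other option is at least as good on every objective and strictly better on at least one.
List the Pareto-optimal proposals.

Opt1, Opt2, Opt5, Opt7, Opt8

Opt1: not dominated.
Opt2: not dominated (best cost).
Opt3: dominated by Opt5 (risk 5≤8, benefit score 97≥49, cost 119≤137, time 10≤10).
Opt4: dominated by Opt2 (risk 5≤7, benefit score 92≥80, cost 66≤205, time 12≤15).
Opt5: not dominated (best benefit score).
Opt6: dominated by Opt2 (risk 5≤6, benefit score 92≥73, cost 66≤189, time 12≤22).
Opt7: not dominated.
Opt8: not dominated (best time).
Opt9: dominated by Opt1 (risk 3≤6, benefit score 28≥26, cost 183≤251, time 8≤16).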